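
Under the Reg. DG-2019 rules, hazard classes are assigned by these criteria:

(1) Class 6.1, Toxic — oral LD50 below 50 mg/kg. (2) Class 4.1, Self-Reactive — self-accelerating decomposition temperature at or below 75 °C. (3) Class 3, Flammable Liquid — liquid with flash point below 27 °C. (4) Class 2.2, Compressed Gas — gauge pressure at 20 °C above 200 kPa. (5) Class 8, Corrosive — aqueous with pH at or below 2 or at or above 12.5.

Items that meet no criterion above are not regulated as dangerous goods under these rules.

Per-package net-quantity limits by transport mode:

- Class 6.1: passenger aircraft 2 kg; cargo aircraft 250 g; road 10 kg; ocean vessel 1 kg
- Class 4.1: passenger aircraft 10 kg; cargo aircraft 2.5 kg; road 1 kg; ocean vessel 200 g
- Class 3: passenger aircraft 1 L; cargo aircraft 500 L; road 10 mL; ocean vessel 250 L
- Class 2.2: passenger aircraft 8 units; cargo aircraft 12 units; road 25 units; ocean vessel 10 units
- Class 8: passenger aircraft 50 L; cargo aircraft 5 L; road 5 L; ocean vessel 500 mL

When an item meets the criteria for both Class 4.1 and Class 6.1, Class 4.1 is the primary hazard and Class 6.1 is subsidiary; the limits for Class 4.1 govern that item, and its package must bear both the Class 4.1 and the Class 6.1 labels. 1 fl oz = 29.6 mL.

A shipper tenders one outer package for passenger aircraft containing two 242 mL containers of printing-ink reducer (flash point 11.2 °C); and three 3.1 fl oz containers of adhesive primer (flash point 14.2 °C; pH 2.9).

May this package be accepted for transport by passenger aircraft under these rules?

With flash point 11.2 °C (< 27 °C), the printing-ink reducer falls in Class 3.
The adhesive primer has flash point 14.2 °C, which is < 27 °C, so it is Class 3 (Flammable Liquid).
Total Class 3: (two 242 mL containers = 484 mL) + (three 3.1 fl oz containers = 275.28 mL) = 759.28 mL.
759.28 mL ≤ 1 L (passenger aircraft limit, Class 3) — within limit.

Yes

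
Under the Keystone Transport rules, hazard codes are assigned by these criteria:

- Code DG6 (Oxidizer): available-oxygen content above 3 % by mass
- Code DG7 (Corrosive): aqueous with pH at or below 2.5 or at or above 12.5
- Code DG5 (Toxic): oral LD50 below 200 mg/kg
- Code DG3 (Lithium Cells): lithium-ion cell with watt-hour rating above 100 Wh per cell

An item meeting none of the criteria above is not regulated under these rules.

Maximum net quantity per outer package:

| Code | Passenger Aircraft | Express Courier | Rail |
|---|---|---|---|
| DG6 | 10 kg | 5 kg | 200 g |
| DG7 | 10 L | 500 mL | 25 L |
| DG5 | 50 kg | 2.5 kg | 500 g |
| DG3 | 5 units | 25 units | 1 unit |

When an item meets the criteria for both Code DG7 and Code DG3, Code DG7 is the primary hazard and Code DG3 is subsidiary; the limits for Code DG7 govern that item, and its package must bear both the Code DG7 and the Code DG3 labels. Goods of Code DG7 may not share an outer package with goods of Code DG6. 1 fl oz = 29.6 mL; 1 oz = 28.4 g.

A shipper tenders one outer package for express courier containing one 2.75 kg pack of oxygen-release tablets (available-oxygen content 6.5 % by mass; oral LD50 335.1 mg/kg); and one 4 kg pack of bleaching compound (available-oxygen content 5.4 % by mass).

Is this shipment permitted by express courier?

The oxygen-release tablets have available-oxygen content 6.5 % by mass, which is > 3 % by mass, so they are Code DG6 (Oxidizer).
The bleaching compound has available-oxygen content 5.4 % by mass, which is > 3 % by mass, so it is Code DG6 (Oxidizer).
Code DG6 net quantity: 2.75 kg + 4 kg = 6.75 kg.
That exceeds the Code DG6 express courier limit of 5 kg.

No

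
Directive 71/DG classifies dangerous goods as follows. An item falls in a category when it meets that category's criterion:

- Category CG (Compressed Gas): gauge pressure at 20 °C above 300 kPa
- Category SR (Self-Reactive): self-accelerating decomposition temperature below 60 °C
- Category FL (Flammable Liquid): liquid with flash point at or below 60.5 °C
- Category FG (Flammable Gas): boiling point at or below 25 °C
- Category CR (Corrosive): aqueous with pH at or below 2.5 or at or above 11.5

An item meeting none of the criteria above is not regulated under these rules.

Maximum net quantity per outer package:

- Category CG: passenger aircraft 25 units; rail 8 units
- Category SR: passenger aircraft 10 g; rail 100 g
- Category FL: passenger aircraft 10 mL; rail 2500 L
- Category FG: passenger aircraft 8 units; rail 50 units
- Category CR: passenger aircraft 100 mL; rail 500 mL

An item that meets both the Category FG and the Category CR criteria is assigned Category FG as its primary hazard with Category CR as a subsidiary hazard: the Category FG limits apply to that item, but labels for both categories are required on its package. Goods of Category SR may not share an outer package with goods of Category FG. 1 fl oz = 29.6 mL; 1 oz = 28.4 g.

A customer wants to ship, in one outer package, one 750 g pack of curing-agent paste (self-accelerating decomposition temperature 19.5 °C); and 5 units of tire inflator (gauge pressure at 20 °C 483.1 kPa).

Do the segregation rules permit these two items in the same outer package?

Yes

Curing-agent paste: self-accelerating decomposition temperature 19.5 °C < 60 °C → Category SR (Self-Reactive).
With gauge pressure at 20 °C 483.1 kPa (> 300 kPa), the tire inflator falls in Category CG.
No segregation rule bars Category SR with Category CG.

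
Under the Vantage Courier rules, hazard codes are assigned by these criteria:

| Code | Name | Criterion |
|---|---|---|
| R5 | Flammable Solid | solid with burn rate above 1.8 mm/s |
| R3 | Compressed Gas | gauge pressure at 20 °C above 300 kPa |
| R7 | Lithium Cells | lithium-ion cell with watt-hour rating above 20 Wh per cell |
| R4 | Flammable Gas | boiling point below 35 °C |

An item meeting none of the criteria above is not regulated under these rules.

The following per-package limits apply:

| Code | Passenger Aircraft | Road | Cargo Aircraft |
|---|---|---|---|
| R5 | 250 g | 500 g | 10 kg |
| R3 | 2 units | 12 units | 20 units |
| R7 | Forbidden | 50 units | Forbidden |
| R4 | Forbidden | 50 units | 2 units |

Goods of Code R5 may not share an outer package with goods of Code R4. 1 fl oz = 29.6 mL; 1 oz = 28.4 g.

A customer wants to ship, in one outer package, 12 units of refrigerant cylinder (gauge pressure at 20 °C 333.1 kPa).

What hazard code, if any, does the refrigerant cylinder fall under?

Code R3

Refrigerant cylinder: gauge pressure at 20 °C 333.1 kPa > 300 kPa → Code R3 (Compressed Gas).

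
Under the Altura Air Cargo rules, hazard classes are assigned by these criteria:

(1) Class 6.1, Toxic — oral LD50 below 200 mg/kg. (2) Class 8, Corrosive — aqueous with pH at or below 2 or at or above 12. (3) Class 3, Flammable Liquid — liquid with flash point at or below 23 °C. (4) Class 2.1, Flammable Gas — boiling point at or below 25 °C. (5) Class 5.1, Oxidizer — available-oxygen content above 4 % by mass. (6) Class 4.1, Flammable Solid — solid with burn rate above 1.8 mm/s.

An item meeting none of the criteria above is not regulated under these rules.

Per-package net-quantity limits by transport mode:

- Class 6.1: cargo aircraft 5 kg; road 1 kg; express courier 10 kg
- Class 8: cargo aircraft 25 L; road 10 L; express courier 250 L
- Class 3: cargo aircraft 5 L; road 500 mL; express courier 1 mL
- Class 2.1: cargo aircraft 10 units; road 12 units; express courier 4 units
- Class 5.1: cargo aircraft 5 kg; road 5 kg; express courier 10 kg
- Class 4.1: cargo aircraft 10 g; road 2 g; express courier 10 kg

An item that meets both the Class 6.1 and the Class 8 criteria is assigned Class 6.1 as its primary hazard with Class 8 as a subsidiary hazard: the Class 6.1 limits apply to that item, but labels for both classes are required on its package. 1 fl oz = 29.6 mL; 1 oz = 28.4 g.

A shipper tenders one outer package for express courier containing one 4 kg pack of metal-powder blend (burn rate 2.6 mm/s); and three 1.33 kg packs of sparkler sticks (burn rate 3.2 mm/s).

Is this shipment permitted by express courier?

Yes

Burn rate 2.6 mm/s meets the Class 4.1 criterion (Flammable Solid), so the metal-powder blend is Class 4.1.
With burn rate 3.2 mm/s (> 1.8 mm/s), the sparkler sticks fall in Class 4.1.
Class 4.1 net quantity: 4 kg + (three 1.33 kg packs = 3.99 kg) = 7.99 kg.
7.99 kg ≤ 10 kg (express courier limit, Class 4.1) — within limit.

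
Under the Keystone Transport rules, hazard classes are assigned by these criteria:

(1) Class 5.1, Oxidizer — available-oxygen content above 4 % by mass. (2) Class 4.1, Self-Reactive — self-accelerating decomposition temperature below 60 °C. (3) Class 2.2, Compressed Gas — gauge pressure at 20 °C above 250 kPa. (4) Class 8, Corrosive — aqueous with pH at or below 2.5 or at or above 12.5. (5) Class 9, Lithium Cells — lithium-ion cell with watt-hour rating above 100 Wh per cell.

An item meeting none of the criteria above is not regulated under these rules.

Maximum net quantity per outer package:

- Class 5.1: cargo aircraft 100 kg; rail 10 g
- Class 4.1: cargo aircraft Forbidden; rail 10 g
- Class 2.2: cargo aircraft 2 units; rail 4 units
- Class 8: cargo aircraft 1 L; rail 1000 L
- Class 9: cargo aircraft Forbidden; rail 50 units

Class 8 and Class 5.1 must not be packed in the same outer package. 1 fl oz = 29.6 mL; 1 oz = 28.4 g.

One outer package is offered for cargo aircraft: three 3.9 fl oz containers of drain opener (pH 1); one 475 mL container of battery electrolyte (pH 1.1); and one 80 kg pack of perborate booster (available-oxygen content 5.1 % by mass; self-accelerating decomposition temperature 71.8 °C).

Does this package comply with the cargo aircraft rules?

pH 1 meets the Class 8 criterion (Corrosive), so the drain opener is Class 8.
With pH 1.1 (≤ 2.5), the battery electrolyte falls in Class 8.
Available-oxygen content 5.1 % by mass meets the Class 5.1 criterion (Oxidizer), so the perborate booster is Class 5.1.
Total Class 8: (three 3.9 fl oz containers = 346.32 mL) + 475 mL = 821.32 mL.
That is within the Class 8 cargo aircraft limit of 1 L.
Class 5.1 quantity: 80 kg.
80 kg is within the cargo aircraft limit of 100 kg for Class 5.1.
Class 8 and Class 5.1 may not share an outer package.

No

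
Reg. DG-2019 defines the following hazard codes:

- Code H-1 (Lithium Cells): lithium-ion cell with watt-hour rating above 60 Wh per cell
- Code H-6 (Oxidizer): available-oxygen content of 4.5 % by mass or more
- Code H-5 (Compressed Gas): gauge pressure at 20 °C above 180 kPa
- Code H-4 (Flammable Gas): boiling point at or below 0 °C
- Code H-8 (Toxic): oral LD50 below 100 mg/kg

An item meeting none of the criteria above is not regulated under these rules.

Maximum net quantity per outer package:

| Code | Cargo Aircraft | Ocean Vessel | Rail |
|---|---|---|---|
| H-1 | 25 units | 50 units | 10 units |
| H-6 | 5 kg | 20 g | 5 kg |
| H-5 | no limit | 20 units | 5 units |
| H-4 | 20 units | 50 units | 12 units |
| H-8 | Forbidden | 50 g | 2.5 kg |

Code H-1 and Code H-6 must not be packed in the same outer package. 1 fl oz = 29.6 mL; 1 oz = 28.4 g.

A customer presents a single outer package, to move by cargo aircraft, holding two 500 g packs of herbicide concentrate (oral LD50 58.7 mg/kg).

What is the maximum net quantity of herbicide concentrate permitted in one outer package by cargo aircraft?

Forbidden

With oral LD50 58.7 mg/kg (< 100 mg/kg), the herbicide concentrate falls in Code H-8.
The cargo aircraft limit for Code H-8 is Forbidden.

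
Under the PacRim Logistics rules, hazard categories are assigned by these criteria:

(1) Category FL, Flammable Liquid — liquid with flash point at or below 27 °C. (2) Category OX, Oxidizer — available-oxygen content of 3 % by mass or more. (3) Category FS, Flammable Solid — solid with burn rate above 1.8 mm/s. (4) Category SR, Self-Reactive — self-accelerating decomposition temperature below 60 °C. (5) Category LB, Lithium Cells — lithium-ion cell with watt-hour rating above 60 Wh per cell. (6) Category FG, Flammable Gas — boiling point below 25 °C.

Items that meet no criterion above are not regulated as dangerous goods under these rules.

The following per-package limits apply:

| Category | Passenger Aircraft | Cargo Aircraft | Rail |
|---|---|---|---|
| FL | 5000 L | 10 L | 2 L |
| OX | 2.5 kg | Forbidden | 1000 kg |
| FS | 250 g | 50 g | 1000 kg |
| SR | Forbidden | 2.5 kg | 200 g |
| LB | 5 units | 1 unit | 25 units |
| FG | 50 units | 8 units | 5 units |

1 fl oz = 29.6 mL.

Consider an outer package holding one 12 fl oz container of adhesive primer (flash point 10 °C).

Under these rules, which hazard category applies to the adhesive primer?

Adhesive primer: flash point 10 °C ≤ 27 °C → Category FL (Flammable Liquid).

Category FL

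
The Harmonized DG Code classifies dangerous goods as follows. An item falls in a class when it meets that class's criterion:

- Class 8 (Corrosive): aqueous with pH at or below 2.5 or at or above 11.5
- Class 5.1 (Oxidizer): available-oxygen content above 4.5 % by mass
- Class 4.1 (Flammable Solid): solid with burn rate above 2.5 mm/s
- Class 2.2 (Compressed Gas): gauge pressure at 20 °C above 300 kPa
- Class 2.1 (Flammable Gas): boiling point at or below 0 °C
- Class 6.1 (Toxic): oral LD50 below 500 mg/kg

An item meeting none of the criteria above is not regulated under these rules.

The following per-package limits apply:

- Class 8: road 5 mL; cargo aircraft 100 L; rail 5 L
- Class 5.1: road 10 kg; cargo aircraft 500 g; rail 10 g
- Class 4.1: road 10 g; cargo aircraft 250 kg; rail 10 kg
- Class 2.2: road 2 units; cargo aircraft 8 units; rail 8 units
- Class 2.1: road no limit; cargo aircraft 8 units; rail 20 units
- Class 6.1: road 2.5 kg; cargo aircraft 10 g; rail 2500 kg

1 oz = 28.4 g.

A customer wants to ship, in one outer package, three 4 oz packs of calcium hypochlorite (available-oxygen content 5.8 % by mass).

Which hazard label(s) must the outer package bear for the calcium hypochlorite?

Class 5.1

The calcium hypochlorite has available-oxygen content 5.8 % by mass, which is > 4.5 % by mass, so it is Class 5.1 (Oxidizer).
Only the Class 5.1 label is required.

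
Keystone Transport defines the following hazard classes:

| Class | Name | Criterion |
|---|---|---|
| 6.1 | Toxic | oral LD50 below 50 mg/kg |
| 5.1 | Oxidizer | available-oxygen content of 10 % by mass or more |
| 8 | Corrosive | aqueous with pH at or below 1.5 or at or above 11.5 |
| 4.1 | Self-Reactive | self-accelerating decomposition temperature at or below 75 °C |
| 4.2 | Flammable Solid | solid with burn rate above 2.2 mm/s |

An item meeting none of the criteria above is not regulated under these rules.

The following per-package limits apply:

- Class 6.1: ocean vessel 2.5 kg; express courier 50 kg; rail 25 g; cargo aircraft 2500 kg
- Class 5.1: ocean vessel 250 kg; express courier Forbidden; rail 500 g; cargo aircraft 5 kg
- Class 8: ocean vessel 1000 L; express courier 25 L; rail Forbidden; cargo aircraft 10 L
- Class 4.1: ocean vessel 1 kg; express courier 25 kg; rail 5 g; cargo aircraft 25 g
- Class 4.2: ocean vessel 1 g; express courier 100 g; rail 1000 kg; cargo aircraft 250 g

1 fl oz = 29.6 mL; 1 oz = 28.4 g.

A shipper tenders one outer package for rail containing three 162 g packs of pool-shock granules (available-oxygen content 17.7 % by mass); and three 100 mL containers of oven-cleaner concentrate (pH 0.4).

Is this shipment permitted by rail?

Available-oxygen content 17.7 % by mass meets the Class 5.1 criterion (Oxidizer), so the pool-shock granules are Class 5.1.
The oven-cleaner concentrate has pH 0.4, which is ≤ 1.5, so it is Class 8 (Corrosive).
Class 8 quantity: three 100 mL containers = 300 mL.
By rail, Class 8 is Forbidden regardless of quantity.
Class 5.1 quantity: three 162 g packs = 486 g.
486 g is within the rail limit of 500 g for Class 5.1.

No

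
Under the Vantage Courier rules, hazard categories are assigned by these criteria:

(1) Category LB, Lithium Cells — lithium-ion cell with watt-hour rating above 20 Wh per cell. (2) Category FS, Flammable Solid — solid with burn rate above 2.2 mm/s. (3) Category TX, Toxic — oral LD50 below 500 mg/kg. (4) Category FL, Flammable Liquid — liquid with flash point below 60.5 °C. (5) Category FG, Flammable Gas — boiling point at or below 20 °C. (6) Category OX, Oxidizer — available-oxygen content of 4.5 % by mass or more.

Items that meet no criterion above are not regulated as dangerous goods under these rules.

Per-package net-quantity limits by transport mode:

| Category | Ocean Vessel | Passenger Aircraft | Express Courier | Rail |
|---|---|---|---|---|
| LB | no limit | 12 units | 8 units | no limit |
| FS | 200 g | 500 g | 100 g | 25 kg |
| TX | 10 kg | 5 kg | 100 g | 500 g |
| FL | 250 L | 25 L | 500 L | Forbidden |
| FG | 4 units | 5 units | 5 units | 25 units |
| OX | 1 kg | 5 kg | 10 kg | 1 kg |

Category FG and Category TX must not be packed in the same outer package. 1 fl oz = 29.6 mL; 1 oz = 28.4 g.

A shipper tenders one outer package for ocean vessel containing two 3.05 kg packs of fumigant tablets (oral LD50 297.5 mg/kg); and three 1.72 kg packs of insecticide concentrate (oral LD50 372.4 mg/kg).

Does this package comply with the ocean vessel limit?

Oral LD50 297.5 mg/kg meets the Category TX criterion (Toxic), so the fumigant tablets are Category TX.
The insecticide concentrate has oral LD50 372.4 mg/kg, which is < 500 mg/kg, so it is Category TX (Toxic).
Category TX net quantity: (two 3.05 kg packs = 6.1 kg) + (three 1.72 kg packs = 5.16 kg) = 11.26 kg.
11.26 kg > 10 kg (ocean vessel limit, Category TX) — over the limit.

No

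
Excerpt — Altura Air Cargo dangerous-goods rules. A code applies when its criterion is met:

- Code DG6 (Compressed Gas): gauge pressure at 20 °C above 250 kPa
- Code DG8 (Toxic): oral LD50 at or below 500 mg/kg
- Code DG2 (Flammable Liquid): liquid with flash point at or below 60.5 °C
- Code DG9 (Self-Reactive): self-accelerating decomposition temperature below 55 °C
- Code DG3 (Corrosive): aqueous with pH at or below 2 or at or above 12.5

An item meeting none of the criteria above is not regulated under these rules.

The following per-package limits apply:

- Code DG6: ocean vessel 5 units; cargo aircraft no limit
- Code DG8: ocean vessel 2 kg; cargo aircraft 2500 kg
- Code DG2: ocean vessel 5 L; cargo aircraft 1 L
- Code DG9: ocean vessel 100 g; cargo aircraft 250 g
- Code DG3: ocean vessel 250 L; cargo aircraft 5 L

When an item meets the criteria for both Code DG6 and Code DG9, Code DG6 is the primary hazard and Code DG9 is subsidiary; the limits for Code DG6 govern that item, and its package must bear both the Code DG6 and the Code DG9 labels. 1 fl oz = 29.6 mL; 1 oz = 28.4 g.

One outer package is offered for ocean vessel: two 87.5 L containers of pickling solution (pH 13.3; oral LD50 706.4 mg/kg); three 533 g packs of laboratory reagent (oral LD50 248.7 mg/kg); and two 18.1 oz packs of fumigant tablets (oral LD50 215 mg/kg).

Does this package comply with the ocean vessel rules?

Pickling solution: pH 13.3 ≥ 12.5 → Code DG3 (Corrosive).
Laboratory reagent: oral LD50 248.7 mg/kg ≤ 500 mg/kg → Code DG8 (Toxic).
With oral LD50 215 mg/kg (≤ 500 mg/kg), the fumigant tablets fall in Code DG8.
Total Code DG8: (three 533 g packs = 1.599 kg) + (two 18.1 oz packs = 1028.08 g) = 2627.08 g.
2627.08 g exceeds the ocean vessel limit of 2 kg for Code DG8.
Code DG3 quantity: two 87.5 L containers = 175 L.
175 L is within the ocean vessel limit of 250 L for Code DG3.

No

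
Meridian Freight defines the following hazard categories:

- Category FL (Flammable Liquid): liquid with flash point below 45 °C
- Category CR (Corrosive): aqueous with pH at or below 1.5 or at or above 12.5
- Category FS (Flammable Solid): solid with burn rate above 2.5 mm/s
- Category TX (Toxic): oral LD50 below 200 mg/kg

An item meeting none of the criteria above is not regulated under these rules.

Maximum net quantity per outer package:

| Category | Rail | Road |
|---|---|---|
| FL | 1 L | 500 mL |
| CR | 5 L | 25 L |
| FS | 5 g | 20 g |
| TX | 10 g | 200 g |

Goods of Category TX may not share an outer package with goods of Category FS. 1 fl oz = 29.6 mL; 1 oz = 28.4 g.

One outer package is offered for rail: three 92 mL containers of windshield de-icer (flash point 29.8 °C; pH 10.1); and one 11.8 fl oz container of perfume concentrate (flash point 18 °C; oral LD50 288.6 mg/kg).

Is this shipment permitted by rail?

Yes

Flash point 29.8 °C meets the Category FL criterion (Flammable Liquid), so the windshield de-icer is Category FL.
Perfume concentrate: flash point 18 °C < 45 °C → Category FL (Flammable Liquid).
Category FL net quantity: (three 92 mL containers = 276 mL) + (one 11.8 fl oz container = 349.28 mL) = 625.28 mL.
625.28 mL is within the rail limit of 1 L for Category FL.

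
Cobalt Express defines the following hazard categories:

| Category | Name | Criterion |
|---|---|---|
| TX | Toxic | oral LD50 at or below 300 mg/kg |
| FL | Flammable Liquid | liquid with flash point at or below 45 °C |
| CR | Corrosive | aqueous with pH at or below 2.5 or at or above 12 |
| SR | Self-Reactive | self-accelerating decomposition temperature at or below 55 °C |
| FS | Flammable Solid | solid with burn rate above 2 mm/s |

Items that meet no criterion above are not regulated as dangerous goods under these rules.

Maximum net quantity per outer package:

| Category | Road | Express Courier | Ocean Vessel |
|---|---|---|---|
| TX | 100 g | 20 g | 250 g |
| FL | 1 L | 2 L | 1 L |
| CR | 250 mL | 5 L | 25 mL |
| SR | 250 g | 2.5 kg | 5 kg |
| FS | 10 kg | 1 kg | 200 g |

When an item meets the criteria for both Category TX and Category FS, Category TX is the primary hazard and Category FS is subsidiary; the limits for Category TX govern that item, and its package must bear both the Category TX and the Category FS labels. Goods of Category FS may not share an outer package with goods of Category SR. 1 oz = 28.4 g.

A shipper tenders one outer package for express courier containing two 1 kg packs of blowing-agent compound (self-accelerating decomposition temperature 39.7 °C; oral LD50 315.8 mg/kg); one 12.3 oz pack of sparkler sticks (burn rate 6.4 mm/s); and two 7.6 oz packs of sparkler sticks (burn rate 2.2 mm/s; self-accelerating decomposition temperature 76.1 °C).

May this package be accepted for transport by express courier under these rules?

No

The blowing-agent compound has self-accelerating decomposition temperature 39.7 °C, which is ≤ 55 °C, so it is Category SR (Self-Reactive).
With burn rate 6.4 mm/s (> 2 mm/s), the sparkler sticks fall in Category FS.
The sparkler sticks have burn rate 2.2 mm/s, which is > 2 mm/s, so they are Category FS (Flammable Solid).
Category FS net quantity: (one 12.3 oz pack = 349.32 g) + (two 7.6 oz packs = 431.68 g) = 781 g.
That is within the Category FS express courier limit of 1 kg.
Category SR quantity: two 1 kg packs = 2 kg.
2 kg is within the express courier limit of 2.5 kg for Category SR.
Category FS and Category SR may not share an outer package.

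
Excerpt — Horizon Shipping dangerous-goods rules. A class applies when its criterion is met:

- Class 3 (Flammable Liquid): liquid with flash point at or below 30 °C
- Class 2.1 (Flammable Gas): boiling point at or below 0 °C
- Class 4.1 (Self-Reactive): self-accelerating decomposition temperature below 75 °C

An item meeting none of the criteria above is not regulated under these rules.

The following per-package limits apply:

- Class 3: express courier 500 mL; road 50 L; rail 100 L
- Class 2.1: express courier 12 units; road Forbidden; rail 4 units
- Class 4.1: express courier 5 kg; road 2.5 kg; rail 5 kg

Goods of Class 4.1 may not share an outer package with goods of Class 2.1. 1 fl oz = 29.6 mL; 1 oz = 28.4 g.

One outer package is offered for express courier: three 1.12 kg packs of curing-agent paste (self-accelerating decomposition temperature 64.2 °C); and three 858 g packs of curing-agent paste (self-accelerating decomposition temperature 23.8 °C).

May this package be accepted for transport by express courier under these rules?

With self-accelerating decomposition temperature 64.2 °C (< 75 °C), the curing-agent paste falls in Class 4.1.
Self-accelerating decomposition temperature 23.8 °C meets the Class 4.1 criterion (Self-Reactive), so the curing-agent paste is Class 4.1.
Total Class 4.1: (three 1.12 kg packs = 3.36 kg) + (three 858 g packs = 2.574 kg) = 5.934 kg.
That exceeds the Class 4.1 express courier limit of 5 kg.

No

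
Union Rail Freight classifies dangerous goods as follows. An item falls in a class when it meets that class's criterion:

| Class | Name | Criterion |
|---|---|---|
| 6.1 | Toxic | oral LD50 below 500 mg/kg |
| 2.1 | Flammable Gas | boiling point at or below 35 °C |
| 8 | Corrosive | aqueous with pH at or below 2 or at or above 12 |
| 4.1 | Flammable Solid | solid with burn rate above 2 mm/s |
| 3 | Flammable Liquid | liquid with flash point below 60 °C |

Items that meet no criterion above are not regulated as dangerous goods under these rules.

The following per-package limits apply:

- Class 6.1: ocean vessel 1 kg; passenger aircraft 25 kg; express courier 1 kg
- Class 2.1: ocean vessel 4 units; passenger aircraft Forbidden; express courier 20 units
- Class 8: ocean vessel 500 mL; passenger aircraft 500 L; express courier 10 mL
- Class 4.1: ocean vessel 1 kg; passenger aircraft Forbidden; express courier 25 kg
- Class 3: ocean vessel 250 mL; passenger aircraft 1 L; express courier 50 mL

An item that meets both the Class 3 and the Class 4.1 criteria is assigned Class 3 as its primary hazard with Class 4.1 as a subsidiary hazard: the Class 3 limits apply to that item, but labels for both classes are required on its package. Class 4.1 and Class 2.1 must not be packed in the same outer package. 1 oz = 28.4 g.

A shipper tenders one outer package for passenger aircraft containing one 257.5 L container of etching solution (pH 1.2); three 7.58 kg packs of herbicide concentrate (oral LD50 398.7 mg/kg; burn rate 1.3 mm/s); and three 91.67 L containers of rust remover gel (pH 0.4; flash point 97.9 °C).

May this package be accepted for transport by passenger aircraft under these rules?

With pH 1.2 (≤ 2), the etching solution falls in Class 8.
Herbicide concentrate: oral LD50 398.7 mg/kg < 500 mg/kg → Class 6.1 (Toxic).
Rust remover gel: pH 0.4 ≤ 2 → Class 8 (Corrosive).
Class 6.1 quantity: three 7.58 kg packs = 22.74 kg.
That is within the Class 6.1 passenger aircraft limit of 25 kg.
Class 8 net quantity: 257.5 L + (three 91.67 L containers = 275.01 L) = 532.51 L.
532.51 L exceeds the passenger aircraft limit of 500 L for Class 8.
The segregation rule (Class 4.1 with Class 2.1) does not apply to Class 6.1 with Class 8.

No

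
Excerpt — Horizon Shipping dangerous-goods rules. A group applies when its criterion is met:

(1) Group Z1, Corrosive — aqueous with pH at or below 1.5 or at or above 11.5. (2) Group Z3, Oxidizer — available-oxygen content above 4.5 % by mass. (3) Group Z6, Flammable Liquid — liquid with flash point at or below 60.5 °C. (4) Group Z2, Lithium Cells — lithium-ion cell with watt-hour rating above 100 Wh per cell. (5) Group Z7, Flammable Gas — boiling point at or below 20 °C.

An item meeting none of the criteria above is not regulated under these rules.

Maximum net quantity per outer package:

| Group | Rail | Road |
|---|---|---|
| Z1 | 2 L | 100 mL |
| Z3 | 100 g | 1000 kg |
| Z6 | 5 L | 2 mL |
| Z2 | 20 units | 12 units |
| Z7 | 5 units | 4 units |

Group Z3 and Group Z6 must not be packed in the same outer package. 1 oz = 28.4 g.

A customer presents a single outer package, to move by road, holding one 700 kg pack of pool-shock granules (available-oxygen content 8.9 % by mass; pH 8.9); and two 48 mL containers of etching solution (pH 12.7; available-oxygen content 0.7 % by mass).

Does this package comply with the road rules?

Yes

Pool-shock granules: available-oxygen content 8.9 % by mass > 4.5 % by mass → Group Z3 (Oxidizer).
pH 12.7 meets the Group Z1 criterion (Corrosive), so the etching solution is Group Z1.
Group Z3 quantity: 700 kg.
That is within the Group Z3 road limit of 1000 kg.
Group Z1 quantity: two 48 mL containers = 96 mL.
That is within the Group Z1 road limit of 100 mL.
The segregation rule (Group Z3 with Group Z6) does not apply to Group Z3 with Group Z1.
Every hazard group is within its road limit and no segregation rule is violated.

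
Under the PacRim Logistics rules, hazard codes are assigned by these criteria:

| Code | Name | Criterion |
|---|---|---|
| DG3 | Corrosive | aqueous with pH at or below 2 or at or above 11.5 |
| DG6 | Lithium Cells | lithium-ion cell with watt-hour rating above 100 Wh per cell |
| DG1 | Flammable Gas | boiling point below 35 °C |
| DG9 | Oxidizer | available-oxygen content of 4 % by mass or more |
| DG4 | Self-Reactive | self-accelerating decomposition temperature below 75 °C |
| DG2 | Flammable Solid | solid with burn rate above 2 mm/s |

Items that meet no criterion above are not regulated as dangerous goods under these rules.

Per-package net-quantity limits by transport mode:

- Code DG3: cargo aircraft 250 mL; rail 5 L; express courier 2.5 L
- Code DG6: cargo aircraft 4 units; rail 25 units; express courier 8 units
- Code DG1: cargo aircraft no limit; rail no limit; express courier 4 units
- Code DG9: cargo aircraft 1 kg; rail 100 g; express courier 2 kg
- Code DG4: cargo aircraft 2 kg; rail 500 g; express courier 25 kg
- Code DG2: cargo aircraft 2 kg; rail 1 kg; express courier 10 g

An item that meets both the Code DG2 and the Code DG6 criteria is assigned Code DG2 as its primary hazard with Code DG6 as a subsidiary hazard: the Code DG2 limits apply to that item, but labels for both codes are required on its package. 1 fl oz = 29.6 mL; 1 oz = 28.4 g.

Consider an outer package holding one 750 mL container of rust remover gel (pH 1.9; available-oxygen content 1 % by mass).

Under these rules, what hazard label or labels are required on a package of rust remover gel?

Code DG3

With pH 1.9 (≤ 2), the rust remover gel falls in Code DG3.
Only the Code DG3 label is required.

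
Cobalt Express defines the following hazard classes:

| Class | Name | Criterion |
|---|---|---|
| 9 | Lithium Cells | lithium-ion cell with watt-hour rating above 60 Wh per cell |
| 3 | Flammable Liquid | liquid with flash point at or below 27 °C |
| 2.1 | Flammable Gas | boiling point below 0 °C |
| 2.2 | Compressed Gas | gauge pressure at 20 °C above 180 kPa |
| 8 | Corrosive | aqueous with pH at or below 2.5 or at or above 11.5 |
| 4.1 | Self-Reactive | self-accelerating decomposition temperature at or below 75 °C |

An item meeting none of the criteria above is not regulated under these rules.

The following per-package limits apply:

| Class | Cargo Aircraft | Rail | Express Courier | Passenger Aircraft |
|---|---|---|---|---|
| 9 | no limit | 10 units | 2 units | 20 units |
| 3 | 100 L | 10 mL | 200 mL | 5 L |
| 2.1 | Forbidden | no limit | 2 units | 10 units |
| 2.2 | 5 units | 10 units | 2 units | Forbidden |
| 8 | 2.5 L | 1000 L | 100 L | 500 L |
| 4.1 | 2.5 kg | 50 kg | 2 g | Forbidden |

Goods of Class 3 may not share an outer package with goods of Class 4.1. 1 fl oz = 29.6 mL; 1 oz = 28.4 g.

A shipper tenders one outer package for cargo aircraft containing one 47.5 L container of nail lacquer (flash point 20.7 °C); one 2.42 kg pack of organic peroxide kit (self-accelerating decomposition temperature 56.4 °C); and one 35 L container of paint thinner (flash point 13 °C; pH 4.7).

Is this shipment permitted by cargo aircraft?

Nail lacquer: flash point 20.7 °C ≤ 27 °C → Class 3 (Flammable Liquid).
Organic peroxide kit: self-accelerating decomposition temperature 56.4 °C ≤ 75 °C → Class 4.1 (Self-Reactive).
With flash point 13 °C (≤ 27 °C), the paint thinner falls in Class 3.
Total Class 3: 47.5 L + 35 L = 82.5 L.
82.5 L is within the cargo aircraft limit of 100 L for Class 3.
Class 4.1 quantity: 2.42 kg.
2.42 kg is within the cargo aircraft limit of 2.5 kg for Class 4.1.
Class 3 and Class 4.1 may not share an outer package.

No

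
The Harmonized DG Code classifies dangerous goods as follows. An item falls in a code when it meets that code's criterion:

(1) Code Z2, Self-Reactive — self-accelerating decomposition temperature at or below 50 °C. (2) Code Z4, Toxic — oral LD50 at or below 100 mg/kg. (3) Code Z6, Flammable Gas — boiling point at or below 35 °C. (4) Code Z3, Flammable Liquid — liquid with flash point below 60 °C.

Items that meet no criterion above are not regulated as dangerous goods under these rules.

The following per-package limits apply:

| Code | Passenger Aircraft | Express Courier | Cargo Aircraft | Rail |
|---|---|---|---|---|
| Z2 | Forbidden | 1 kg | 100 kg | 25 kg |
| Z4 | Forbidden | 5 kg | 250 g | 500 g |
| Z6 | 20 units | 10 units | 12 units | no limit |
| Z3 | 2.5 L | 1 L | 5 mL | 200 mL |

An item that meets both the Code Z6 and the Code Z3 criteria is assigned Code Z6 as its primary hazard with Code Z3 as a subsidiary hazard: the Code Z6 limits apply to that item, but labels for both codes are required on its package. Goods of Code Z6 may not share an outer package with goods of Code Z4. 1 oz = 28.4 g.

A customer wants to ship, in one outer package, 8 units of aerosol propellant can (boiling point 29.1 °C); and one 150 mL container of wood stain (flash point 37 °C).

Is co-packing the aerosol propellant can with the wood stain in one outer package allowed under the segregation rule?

Aerosol propellant can: boiling point 29.1 °C ≤ 35 °C → Code Z6 (Flammable Gas).
Wood stain: flash point 37 °C < 60 °C → Code Z3 (Flammable Liquid).
No segregation rule bars Code Z6 with Code Z3.

Yes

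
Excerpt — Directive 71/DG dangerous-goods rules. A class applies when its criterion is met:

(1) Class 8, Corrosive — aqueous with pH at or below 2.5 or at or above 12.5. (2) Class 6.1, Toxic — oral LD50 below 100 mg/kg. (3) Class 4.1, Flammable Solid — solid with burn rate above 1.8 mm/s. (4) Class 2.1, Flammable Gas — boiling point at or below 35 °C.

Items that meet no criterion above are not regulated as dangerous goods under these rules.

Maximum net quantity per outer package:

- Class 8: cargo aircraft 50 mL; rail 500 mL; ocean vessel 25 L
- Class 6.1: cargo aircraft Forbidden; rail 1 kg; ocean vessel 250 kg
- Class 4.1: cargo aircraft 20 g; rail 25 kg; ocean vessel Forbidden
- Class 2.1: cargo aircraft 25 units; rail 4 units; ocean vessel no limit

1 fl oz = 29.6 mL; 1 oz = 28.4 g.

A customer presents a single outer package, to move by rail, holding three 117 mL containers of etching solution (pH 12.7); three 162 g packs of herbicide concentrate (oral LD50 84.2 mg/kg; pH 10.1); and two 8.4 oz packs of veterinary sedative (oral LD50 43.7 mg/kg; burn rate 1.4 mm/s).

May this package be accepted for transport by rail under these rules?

The etching solution has pH 12.7, which is ≥ 12.5, so it is Class 8 (Corrosive).
Oral LD50 84.2 mg/kg meets the Class 6.1 criterion (Toxic), so the herbicide concentrate is Class 6.1.
Veterinary sedative: oral LD50 43.7 mg/kg < 100 mg/kg → Class 6.1 (Toxic).
Class 6.1 net quantity: (three 162 g packs = 486 g) + (two 8.4 oz packs = 477.12 g) = 963.12 g.
963.12 g ≤ 1 kg (rail limit, Class 6.1) — within limit.
Class 8 quantity: three 117 mL containers = 351 mL.
That is within the Class 8 rail limit of 500 mL.
Every hazard class is within its rail limit and no segregation rule is violated.

Yes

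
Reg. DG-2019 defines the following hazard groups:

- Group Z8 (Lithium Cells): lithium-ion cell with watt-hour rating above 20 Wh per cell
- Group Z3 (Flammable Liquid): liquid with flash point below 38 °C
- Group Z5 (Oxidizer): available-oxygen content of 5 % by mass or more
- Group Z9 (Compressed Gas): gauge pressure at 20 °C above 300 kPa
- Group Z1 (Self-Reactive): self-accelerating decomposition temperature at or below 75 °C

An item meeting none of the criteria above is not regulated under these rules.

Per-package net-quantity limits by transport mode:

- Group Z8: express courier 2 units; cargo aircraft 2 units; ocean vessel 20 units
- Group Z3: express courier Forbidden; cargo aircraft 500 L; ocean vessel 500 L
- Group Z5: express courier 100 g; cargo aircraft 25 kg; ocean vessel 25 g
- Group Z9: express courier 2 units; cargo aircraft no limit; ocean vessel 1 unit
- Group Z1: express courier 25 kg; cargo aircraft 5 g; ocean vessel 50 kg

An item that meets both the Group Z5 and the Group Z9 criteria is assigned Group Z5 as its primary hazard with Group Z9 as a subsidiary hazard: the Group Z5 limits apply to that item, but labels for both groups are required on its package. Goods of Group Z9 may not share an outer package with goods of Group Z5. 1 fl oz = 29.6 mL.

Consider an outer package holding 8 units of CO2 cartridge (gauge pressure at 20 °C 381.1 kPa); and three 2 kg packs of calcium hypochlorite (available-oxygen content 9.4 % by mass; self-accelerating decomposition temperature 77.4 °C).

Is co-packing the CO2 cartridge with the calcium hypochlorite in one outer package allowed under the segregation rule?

No

Gauge pressure at 20 °C 381.1 kPa meets the Group Z9 criterion (Compressed Gas), so the CO2 cartridge is Group Z9.
The calcium hypochlorite has available-oxygen content 9.4 % by mass, which is ≥ 5 % by mass, so it is Group Z5 (Oxidizer).
Group Z9 and Group Z5 may not share an outer package.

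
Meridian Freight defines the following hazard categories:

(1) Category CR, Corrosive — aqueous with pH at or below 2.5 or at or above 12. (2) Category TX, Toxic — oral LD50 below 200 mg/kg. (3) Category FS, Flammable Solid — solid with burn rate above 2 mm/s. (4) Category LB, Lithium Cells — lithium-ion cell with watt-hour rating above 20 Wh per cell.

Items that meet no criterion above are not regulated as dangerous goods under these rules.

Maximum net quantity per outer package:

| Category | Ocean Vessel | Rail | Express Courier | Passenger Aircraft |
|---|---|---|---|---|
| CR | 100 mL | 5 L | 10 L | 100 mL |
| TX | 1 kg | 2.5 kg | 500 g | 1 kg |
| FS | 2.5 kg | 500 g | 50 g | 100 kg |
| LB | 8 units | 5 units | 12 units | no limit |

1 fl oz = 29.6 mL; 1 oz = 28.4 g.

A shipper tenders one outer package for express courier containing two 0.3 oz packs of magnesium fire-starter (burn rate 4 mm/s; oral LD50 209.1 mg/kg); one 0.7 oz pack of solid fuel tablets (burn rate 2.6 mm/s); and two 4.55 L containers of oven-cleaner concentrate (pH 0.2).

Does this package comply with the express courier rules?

With burn rate 4 mm/s (> 2 mm/s), the magnesium fire-starter falls in Category FS.
Solid fuel tablets: burn rate 2.6 mm/s > 2 mm/s → Category FS (Flammable Solid).
Oven-cleaner concentrate: pH 0.2 ≤ 2.5 → Category CR (Corrosive).
Category CR quantity: two 4.55 L containers = 9.1 L.
9.1 L ≤ 10 L (express courier limit, Category CR) — within limit.
Category FS net quantity: (two 0.3 oz packs = 17.04 g) + (one 0.7 oz pack = 19.88 g) = 36.92 g.
36.92 g is within the express courier limit of 50 g for Category FS.
Every hazard category is within its express courier limit and no segregation rule is violated.

Yes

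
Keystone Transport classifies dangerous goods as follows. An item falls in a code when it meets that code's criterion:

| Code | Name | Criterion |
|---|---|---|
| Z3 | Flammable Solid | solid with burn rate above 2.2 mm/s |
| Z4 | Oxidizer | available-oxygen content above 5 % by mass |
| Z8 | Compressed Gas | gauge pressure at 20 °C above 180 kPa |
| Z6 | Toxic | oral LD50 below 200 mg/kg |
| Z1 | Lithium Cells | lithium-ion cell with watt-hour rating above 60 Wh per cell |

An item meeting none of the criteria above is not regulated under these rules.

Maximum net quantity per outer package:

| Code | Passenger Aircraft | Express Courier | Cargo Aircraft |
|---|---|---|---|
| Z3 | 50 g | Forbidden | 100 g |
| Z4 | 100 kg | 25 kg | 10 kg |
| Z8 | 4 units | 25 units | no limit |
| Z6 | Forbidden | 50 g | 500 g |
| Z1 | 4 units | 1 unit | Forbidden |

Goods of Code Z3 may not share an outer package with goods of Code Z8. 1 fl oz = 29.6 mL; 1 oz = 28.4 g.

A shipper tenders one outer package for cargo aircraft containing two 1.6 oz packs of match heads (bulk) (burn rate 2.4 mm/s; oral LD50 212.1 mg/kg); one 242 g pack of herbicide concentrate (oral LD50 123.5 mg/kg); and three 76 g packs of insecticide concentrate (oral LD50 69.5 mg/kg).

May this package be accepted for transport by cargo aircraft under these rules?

Yes

With burn rate 2.4 mm/s (> 2.2 mm/s), the match heads (bulk) fall in Code Z3.
The herbicide concentrate has oral LD50 123.5 mg/kg, which is < 200 mg/kg, so it is Code Z6 (Toxic).
The insecticide concentrate has oral LD50 69.5 mg/kg, which is < 200 mg/kg, so it is Code Z6 (Toxic).
Code Z3 quantity: two 1.6 oz packs = 90.88 g.
That is within the Code Z3 cargo aircraft limit of 100 g.
Code Z6 net quantity: 242 g + (three 76 g packs = 228 g) = 470 g.
That is within the Code Z6 cargo aircraft limit of 500 g.
The segregation rule (Code Z3 with Code Z8) does not apply to Code Z3 with Code Z6.
Every hazard code is within its cargo aircraft limit and no segregation rule is violated.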